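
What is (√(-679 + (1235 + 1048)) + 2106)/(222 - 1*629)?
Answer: -2106/407 - 2*√401/407 ≈ -5.2729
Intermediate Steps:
(√(-679 + (1235 + 1048)) + 2106)/(222 - 1*629) = (√(-679 + 2283) + 2106)/(222 - 629) = (√1604 + 2106)/(-407) = (2*√401 + 2106)*(-1/407) = (2106 + 2*√401)*(-1/407) = -2106/407 - 2*√401/407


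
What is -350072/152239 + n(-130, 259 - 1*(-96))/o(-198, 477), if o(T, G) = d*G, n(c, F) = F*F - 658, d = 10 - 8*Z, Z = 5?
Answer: -8031759011/726180030 ≈ -11.060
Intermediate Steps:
d = -30 (d = 10 - 8*5 = 10 - 40 = -30)
n(c, F) = -658 + F² (n(c, F) = F² - 658 = -658 + F²)
o(T, G) = -30*G
-350072/152239 + n(-130, 259 - 1*(-96))/o(-198, 477) = -350072/152239 + (-658 + (259 - 1*(-96))²)/((-30*477)) = -350072*1/152239 + (-658 + (259 + 96)²)/(-14310) = -350072/152239 + (-658 + 355²)*(-1/14310) = -350072/152239 + (-658 + 126025)*(-1/14310) = -350072/152239 + 125367*(-1/14310) = -350072/152239 - 41789/4770 = -8031759011/726180030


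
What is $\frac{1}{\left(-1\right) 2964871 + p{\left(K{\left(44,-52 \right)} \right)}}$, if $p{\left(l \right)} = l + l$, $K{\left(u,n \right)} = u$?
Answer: $- \frac{1}{2964783} \approx -3.3729 \cdot 10^{-7}$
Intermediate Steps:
$p{\left(l \right)} = 2 l$
$\frac{1}{\left(-1\right) 2964871 + p{\left(K{\left(44,-52 \right)} \right)}} = \frac{1}{\left(-1\right) 2964871 + 2 \cdot 44} = \frac{1}{-2964871 + 88} = \frac{1}{-2964783} = - \frac{1}{2964783}$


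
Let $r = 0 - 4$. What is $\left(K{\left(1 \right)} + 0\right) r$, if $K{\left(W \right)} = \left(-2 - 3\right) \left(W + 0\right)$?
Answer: $20$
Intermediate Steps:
$K{\left(W \right)} = - 5 W$
$r = -4$
$\left(K{\left(1 \right)} + 0\right) r = \left(\left(-5\right) 1 + 0\right) \left(-4\right) = \left(-5 + 0\right) \left(-4\right) = \left(-5\right) \left(-4\right) = 20$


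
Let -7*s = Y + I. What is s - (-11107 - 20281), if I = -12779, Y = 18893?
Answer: 213602/7 ≈ 30515.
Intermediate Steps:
s = -6114/7 (s = -(18893 - 12779)/7 = -⅐*6114 = -6114/7 ≈ -873.43)
s - (-11107 - 20281) = -6114/7 - (-11107 - 20281) = -6114/7 - 1*(-31388) = -6114/7 + 31388 = 213602/7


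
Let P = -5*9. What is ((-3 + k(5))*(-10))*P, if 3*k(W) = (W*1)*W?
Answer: 2400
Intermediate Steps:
k(W) = W**2/3 (k(W) = ((W*1)*W)/3 = (W*W)/3 = W**2/3)
P = -45
((-3 + k(5))*(-10))*P = ((-3 + (1/3)*5**2)*(-10))*(-45) = ((-3 + (1/3)*25)*(-10))*(-45) = ((-3 + 25/3)*(-10))*(-45) = ((16/3)*(-10))*(-45) = -160/3*(-45) = 2400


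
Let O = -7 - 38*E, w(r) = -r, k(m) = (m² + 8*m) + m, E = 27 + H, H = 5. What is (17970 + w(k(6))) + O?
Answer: 16657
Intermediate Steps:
E = 32 (E = 27 + 5 = 32)
k(m) = m² + 9*m
O = -1223 (O = -7 - 38*32 = -7 - 1216 = -1223)
(17970 + w(k(6))) + O = (17970 - 6*(9 + 6)) - 1223 = (17970 - 6*15) - 1223 = (17970 - 1*90) - 1223 = (17970 - 90) - 1223 = 17880 - 1223 = 16657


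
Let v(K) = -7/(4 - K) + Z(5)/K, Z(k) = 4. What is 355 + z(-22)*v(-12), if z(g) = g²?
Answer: -217/12 ≈ -18.083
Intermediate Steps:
v(K) = -7/(4 - K) + 4/K
355 + z(-22)*v(-12) = 355 + (-22)²*((-16 + 11*(-12))/((-12)*(-4 - 12))) = 355 + 484*(-1/12*(-16 - 132)/(-16)) = 355 + 484*(-1/12*(-1/16)*(-148)) = 355 + 484*(-37/48) = 355 - 4477/12 = -217/12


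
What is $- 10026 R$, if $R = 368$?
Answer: $-3689568$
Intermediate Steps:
$- 10026 R = \left(-10026\right) 368 = -3689568$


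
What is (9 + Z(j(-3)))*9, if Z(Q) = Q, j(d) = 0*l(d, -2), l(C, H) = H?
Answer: 81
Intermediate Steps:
j(d) = 0 (j(d) = 0*(-2) = 0)
(9 + Z(j(-3)))*9 = (9 + 0)*9 = 9*9 = 81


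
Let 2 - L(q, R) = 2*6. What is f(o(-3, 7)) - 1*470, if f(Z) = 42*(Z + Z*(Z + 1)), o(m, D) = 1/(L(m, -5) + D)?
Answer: -1480/3 ≈ -493.33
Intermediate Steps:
L(q, R) = -10 (L(q, R) = 2 - 2*6 = 2 - 1*12 = 2 - 12 = -10)
o(m, D) = 1/(-10 + D)
f(Z) = 42*Z + 42*Z*(1 + Z) (f(Z) = 42*(Z + Z*(1 + Z)) = 42*Z + 42*Z*(1 + Z))
f(o(-3, 7)) - 1*470 = 42*(2 + 1/(-10 + 7))/(-10 + 7) - 1*470 = 42*(2 + 1/(-3))/(-3) - 470 = 42*(-⅓)*(2 - ⅓) - 470 = 42*(-⅓)*(5/3) - 470 = -70/3 - 470 = -1480/3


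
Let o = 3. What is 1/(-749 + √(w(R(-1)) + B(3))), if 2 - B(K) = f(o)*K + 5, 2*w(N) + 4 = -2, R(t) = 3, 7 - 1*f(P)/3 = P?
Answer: -107/80149 - I*√42/561043 ≈ -0.001335 - 1.1551e-5*I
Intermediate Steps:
f(P) = 21 - 3*P
w(N) = -3 (w(N) = -2 + (½)*(-2) = -2 - 1 = -3)
B(K) = -3 - 12*K (B(K) = 2 - ((21 - 3*3)*K + 5) = 2 - ((21 - 9)*K + 5) = 2 - (12*K + 5) = 2 - (5 + 12*K) = 2 + (-5 - 12*K) = -3 - 12*K)
1/(-749 + √(w(R(-1)) + B(3))) = 1/(-749 + √(-3 + (-3 - 12*3))) = 1/(-749 + √(-3 + (-3 - 36))) = 1/(-749 + √(-3 - 39)) = 1/(-749 + √(-42)) = 1/(-749 + I*√42)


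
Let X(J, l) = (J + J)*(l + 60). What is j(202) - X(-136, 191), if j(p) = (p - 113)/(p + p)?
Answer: 27581977/404 ≈ 68272.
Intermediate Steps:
j(p) = (-113 + p)/(2*p) (j(p) = (-113 + p)/((2*p)) = (-113 + p)*(1/(2*p)) = (-113 + p)/(2*p))
X(J, l) = 2*J*(60 + l) (X(J, l) = (2*J)*(60 + l) = 2*J*(60 + l))
j(202) - X(-136, 191) = (1/2)*(-113 + 202)/202 - 2*(-136)*(60 + 191) = (1/2)*(1/202)*89 - 2*(-136)*251 = 89/404 - 1*(-68272) = 89/404 + 68272 = 27581977/404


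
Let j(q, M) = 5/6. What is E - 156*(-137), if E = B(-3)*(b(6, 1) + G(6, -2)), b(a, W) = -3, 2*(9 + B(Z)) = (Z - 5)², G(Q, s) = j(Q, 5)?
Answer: 127933/6 ≈ 21322.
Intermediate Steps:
j(q, M) = ⅚ (j(q, M) = 5*(⅙) = ⅚)
G(Q, s) = ⅚
B(Z) = -9 + (-5 + Z)²/2 (B(Z) = -9 + (Z - 5)²/2 = -9 + (-5 + Z)²/2)
E = -299/6 (E = (-9 + (-5 - 3)²/2)*(-3 + ⅚) = (-9 + (½)*(-8)²)*(-13/6) = (-9 + (½)*64)*(-13/6) = (-9 + 32)*(-13/6) = 23*(-13/6) = -299/6 ≈ -49.833)
E - 156*(-137) = -299/6 - 156*(-137) = -299/6 + 21372 = 127933/6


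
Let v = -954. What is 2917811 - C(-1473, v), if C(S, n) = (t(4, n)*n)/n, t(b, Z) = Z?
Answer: 2918765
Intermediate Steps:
C(S, n) = n (C(S, n) = (n*n)/n = n**2/n = n)
2917811 - C(-1473, v) = 2917811 - 1*(-954) = 2917811 + 954 = 2918765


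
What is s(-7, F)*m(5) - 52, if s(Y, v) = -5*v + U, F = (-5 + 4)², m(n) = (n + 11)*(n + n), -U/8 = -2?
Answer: 1708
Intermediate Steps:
U = 16 (U = -8*(-2) = 16)
m(n) = 2*n*(11 + n) (m(n) = (11 + n)*(2*n) = 2*n*(11 + n))
F = 1 (F = (-1)² = 1)
s(Y, v) = 16 - 5*v (s(Y, v) = -5*v + 16 = 16 - 5*v)
s(-7, F)*m(5) - 52 = (16 - 5*1)*(2*5*(11 + 5)) - 52 = (16 - 5)*(2*5*16) - 52 = 11*160 - 52 = 1760 - 52 = 1708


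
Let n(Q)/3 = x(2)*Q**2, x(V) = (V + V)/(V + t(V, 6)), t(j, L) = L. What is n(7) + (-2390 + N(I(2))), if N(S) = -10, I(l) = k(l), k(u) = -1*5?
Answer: -4653/2 ≈ -2326.5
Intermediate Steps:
k(u) = -5
I(l) = -5
x(V) = 2*V/(6 + V) (x(V) = (V + V)/(V + 6) = (2*V)/(6 + V) = 2*V/(6 + V))
n(Q) = 3*Q**2/2 (n(Q) = 3*((2*2/(6 + 2))*Q**2) = 3*((2*2/8)*Q**2) = 3*((2*2*(1/8))*Q**2) = 3*(Q**2/2) = 3*Q**2/2)
n(7) + (-2390 + N(I(2))) = (3/2)*7**2 + (-2390 - 10) = (3/2)*49 - 2400 = 147/2 - 2400 = -4653/2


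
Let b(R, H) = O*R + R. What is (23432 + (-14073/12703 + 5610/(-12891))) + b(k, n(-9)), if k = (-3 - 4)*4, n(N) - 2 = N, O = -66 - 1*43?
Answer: 1444011004405/54584791 ≈ 26454.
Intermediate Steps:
O = -109 (O = -66 - 43 = -109)
n(N) = 2 + N
k = -28 (k = -7*4 = -28)
b(R, H) = -108*R (b(R, H) = -109*R + R = -108*R)
(23432 + (-14073/12703 + 5610/(-12891))) + b(k, n(-9)) = (23432 + (-14073/12703 + 5610/(-12891))) - 108*(-28) = (23432 + (-14073*1/12703 + 5610*(-1/12891))) + 3024 = (23432 + (-14073/12703 - 1870/4297)) + 3024 = (23432 - 84226291/54584791) + 3024 = 1278946596421/54584791 + 3024 = 1444011004405/54584791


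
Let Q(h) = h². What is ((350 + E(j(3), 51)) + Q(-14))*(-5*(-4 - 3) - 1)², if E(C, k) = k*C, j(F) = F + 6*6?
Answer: 2930460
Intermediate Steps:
j(F) = 36 + F (j(F) = F + 36 = 36 + F)
E(C, k) = C*k
((350 + E(j(3), 51)) + Q(-14))*(-5*(-4 - 3) - 1)² = ((350 + (36 + 3)*51) + (-14)²)*(-5*(-4 - 3) - 1)² = ((350 + 39*51) + 196)*(-5*(-7) - 1)² = ((350 + 1989) + 196)*(35 - 1)² = (2339 + 196)*34² = 2535*1156 = 2930460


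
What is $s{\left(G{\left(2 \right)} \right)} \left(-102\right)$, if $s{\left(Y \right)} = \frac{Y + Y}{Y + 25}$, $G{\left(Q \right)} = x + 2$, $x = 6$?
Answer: $- \frac{544}{11} \approx -49.455$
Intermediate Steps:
$G{\left(Q \right)} = 8$ ($G{\left(Q \right)} = 6 + 2 = 8$)
$s{\left(Y \right)} = \frac{2 Y}{25 + Y}$
$s{\left(G{\left(2 \right)} \right)} \left(-102\right) = 2 \cdot 8 \frac{1}{25 + 8} \left(-102\right) = 2 \cdot 8 \cdot \frac{1}{33} \left(-102\right) = \frac{16}{33} \left(-102\right) = - \frac{544}{11}$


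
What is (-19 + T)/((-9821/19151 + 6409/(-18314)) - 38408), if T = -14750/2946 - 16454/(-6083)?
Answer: 6085837419320896/10973217635876955585 ≈ 0.00055461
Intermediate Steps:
T = -20625383/8960259 (T = -14750*1/2946 - 16454*(-1/6083) = -7375/1473 + 16454/6083 = -20625383/8960259 ≈ -2.3019)
(-19 + T)/((-9821/19151 + 6409/(-18314)) - 38408) = (-19 - 20625383/8960259)/((-9821/19151 + 6409/(-18314)) - 38408) = -190870304/(8960259*((-9821*1/19151 + 6409*(-1/18314)) - 38408)) = -190870304/(8960259*((-9821/19151 - 6409/18314) - 38408)) = -190870304/(8960259*(-302600553/350731414 - 38408)) = -190870304/(8960259*(-13471194749465/350731414)) = -190870304/8960259*(-350731414/13471194749465) = 6085837419320896/10973217635876955585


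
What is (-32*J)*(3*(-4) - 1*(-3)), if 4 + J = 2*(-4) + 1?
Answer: -3168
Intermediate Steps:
J = -11 (J = -4 + (2*(-4) + 1) = -4 + (-8 + 1) = -4 - 7 = -11)
(-32*J)*(3*(-4) - 1*(-3)) = (-32*(-11))*(3*(-4) - 1*(-3)) = 352*(-12 + 3) = 352*(-9) = -3168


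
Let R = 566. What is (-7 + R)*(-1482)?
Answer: -828438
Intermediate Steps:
(-7 + R)*(-1482) = (-7 + 566)*(-1482) = 559*(-1482) = -828438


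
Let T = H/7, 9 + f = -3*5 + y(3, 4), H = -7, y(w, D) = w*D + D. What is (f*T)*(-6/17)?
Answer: -48/17 ≈ -2.8235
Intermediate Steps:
y(w, D) = D + D*w (y(w, D) = D*w + D = D + D*w)
f = -8 (f = -9 + (-3*5 + 4*(1 + 3)) = -9 + (-15 + 4*4) = -9 + (-15 + 16) = -9 + 1 = -8)
T = -1 (T = -7/7 = -7*⅐ = -1)
(f*T)*(-6/17) = (-8*(-1))*(-6/17) = 8*(-6*1/17) = 8*(-6/17) = -48/17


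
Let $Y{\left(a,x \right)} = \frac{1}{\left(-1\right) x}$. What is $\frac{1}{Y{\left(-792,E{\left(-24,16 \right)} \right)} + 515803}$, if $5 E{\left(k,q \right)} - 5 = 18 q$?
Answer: $\frac{293}{151130274} \approx 1.9387 \cdot 10^{-6}$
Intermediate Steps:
$E{\left(k,q \right)} = 1 + \frac{18 q}{5}$
$Y{\left(a,x \right)} = - \frac{1}{x}$
$\frac{1}{Y{\left(-792,E{\left(-24,16 \right)} \right)} + 515803} = \frac{1}{- \frac{1}{1 + \frac{18}{5} \cdot 16} + 515803} = \frac{1}{- \frac{1}{1 + \frac{288}{5}} + 515803} = \frac{1}{- \frac{1}{\frac{293}{5}} + 515803} = \frac{1}{\left(-1\right) \frac{5}{293} + 515803} = \frac{1}{- \frac{5}{293} + 515803} = \frac{1}{\frac{151130274}{293}} = \frac{293}{151130274}$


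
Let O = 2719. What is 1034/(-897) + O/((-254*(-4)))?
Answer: 1388399/911352 ≈ 1.5234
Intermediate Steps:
1034/(-897) + O/((-254*(-4))) = 1034/(-897) + 2719/((-254*(-4))) = 1034*(-1/897) + 2719/1016 = -1034/897 + 2719*(1/1016) = -1034/897 + 2719/1016 = 1388399/911352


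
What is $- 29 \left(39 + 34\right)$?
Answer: $-2117$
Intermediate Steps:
$- 29 \left(39 + 34\right) = \left(-29\right) 73 = -2117$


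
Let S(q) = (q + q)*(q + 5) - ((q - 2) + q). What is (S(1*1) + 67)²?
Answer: 6241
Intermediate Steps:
S(q) = 2 - 2*q + 2*q*(5 + q) (S(q) = (2*q)*(5 + q) - ((-2 + q) + q) = 2*q*(5 + q) - (-2 + 2*q) = 2*q*(5 + q) + (2 - 2*q) = 2 - 2*q + 2*q*(5 + q))
(S(1*1) + 67)² = ((2 + 2*(1*1)² + 8*(1*1)) + 67)² = ((2 + 2*1² + 8*1) + 67)² = ((2 + 2*1 + 8) + 67)² = ((2 + 2 + 8) + 67)² = (12 + 67)² = 79² = 6241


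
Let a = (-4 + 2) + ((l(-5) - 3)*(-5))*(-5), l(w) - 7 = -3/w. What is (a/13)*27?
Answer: 3051/13 ≈ 234.69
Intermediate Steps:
l(w) = 7 - 3/w
a = 113 (a = (-4 + 2) + (((7 - 3/(-5)) - 3)*(-5))*(-5) = -2 + (((7 - 3*(-⅕)) - 3)*(-5))*(-5) = -2 + (((7 + ⅗) - 3)*(-5))*(-5) = -2 + ((38/5 - 3)*(-5))*(-5) = -2 + ((23/5)*(-5))*(-5) = -2 - 23*(-5) = -2 + 115 = 113)
(a/13)*27 = (113/13)*27 = 3051/13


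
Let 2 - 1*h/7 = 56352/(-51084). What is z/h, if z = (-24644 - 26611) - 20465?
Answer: -30531204/9247 ≈ -3301.7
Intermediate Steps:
z = -71720 (z = -51255 - 20465 = -71720)
h = 92470/4257 (h = 14 - 394464/(-51084) = 14 - 394464*(-1)/51084 = 14 - 7*(-4696/4257) = 14 + 32872/4257 = 92470/4257 ≈ 21.722)
z/h = -71720/92470/4257 = -71720*4257/92470 = -30531204/9247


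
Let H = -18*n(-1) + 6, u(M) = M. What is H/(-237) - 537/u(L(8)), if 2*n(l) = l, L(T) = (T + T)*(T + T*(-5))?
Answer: 39863/40448 ≈ 0.98554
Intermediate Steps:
L(T) = -8*T² (L(T) = (2*T)*(T - 5*T) = (2*T)*(-4*T) = -8*T²)
n(l) = l/2
H = 15 (H = -9*(-1) + 6 = -18*(-½) + 6 = 9 + 6 = 15)
H/(-237) - 537/u(L(8)) = 15/(-237) - 537/((-8*8²)) = 15*(-1/237) - 537/((-8*64)) = -5/79 - 537/(-512) = -5/79 - 537*(-1/512) = -5/79 + 537/512 = 39863/40448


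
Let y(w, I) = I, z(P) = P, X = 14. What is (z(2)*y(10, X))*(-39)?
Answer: -1092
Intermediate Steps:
(z(2)*y(10, X))*(-39) = (2*14)*(-39) = 28*(-39) = -1092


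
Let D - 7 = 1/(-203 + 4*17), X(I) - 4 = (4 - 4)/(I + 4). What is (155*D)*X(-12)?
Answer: 117056/27 ≈ 4335.4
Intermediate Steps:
X(I) = 4 (X(I) = 4 + (4 - 4)/(I + 4) = 4 + 0/(4 + I) = 4 + 0 = 4)
D = 944/135 (D = 7 + 1/(-203 + 4*17) = 7 + 1/(-203 + 68) = 7 + 1/(-135) = 7 - 1/135 = 944/135 ≈ 6.9926)
(155*D)*X(-12) = (155*(944/135))*4 = (29264/27)*4 = 117056/27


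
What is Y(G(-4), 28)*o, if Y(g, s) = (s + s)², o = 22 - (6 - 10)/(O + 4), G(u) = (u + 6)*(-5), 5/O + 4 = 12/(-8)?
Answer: 1241856/17 ≈ 73050.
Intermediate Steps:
O = -10/11 (O = 5/(-4 + 12/(-8)) = 5/(-4 + 12*(-⅛)) = 5/(-4 - 3/2) = 5/(-11/2) = 5*(-2/11) = -10/11 ≈ -0.90909)
G(u) = -30 - 5*u (G(u) = (6 + u)*(-5) = -30 - 5*u)
o = 396/17 (o = 22 - (6 - 10)/(-10/11 + 4) = 22 - (-4)/34/11 = 22 - (-4)*11/34 = 22 - 1*(-22/17) = 22 + 22/17 = 396/17 ≈ 23.294)
Y(g, s) = 4*s² (Y(g, s) = (2*s)² = 4*s²)
Y(G(-4), 28)*o = (4*28²)*(396/17) = (4*784)*(396/17) = 3136*(396/17) = 1241856/17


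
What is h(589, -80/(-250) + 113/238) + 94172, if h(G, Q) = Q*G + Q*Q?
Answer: 3350519610391/35402500 ≈ 94641.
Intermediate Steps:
h(G, Q) = Q**2 + G*Q (h(G, Q) = G*Q + Q**2 = Q**2 + G*Q)
h(589, -80/(-250) + 113/238) + 94172 = (-80/(-250) + 113/238)*(589 + (-80/(-250) + 113/238)) + 94172 = (-80*(-1/250) + 113*(1/238))*(589 + (-80*(-1/250) + 113*(1/238))) + 94172 = (8/25 + 113/238)*(589 + (8/25 + 113/238)) + 94172 = 4729*(589 + 4729/5950)/5950 + 94172 = (4729/5950)*(3509279/5950) + 94172 = 16595380391/35402500 + 94172 = 3350519610391/35402500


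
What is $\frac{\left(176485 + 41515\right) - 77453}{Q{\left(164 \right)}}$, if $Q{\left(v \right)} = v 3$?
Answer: $\frac{46849}{164} \approx 285.66$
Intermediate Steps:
$Q{\left(v \right)} = 3 v$
$\frac{\left(176485 + 41515\right) - 77453}{Q{\left(164 \right)}} = \frac{\left(176485 + 41515\right) - 77453}{3 \cdot 164} = \frac{218000 - 77453}{492} = 140547 \cdot \frac{1}{492} = \frac{46849}{164}$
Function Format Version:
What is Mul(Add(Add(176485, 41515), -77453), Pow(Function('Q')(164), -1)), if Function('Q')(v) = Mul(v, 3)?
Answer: Rational(46849, 164) ≈ 285.66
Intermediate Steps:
Function('Q')(v) = Mul(3, v)
Mul(Add(Add(176485, 41515), -77453), Pow(Function('Q')(164), -1)) = Mul(Add(Add(176485, 41515), -77453), Pow(Mul(3, 164), -1)) = Mul(Add(218000, -77453), Pow(492, -1)) = Mul(140547, Rational(1, 492)) = Rational(46849, 164)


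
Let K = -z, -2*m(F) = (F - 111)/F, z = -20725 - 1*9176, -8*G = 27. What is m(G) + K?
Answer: 537913/18 ≈ 29884.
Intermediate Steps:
G = -27/8 (G = -1/8*27 = -27/8 ≈ -3.3750)
z = -29901 (z = -20725 - 9176 = -29901)
m(F) = -(-111 + F)/(2*F) (m(F) = -(F - 111)/(2*F) = -(-111 + F)/(2*F))
K = 29901 (K = -1*(-29901) = 29901)
m(G) + K = (111 - 1*(-27/8))/(2*(-27/8)) + 29901 = (1/2)*(-8/27)*(111 + 27/8) + 29901 = (1/2)*(-8/27)*(915/8) + 29901 = -305/18 + 29901 = 537913/18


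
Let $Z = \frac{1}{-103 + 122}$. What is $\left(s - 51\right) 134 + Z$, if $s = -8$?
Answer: $- \frac{150213}{19} \approx -7905.9$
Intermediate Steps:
$Z = \frac{1}{19} \approx 0.052632$
$\left(s - 51\right) 134 + Z = \left(-8 - 51\right) 134 + \frac{1}{19} = \left(-59\right) 134 + \frac{1}{19} = -7906 + \frac{1}{19} = - \frac{150213}{19}$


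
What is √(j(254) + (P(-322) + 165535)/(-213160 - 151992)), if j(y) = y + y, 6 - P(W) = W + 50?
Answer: √4229633279266/91288 ≈ 22.529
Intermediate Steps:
P(W) = -44 - W (P(W) = 6 - (W + 50) = 6 - (50 + W) = 6 + (-50 - W) = -44 - W)
j(y) = 2*y
√(j(254) + (P(-322) + 165535)/(-213160 - 151992)) = √(2*254 + ((-44 - 1*(-322)) + 165535)/(-213160 - 151992)) = √(508 + ((-44 + 322) + 165535)/(-365152)) = √(508 + (278 + 165535)*(-1/365152)) = √(508 + 165813*(-1/365152)) = √(508 - 165813/365152) = √(185331403/365152) = √4229633279266/91288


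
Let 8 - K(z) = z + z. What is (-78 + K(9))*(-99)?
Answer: 8712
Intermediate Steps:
K(z) = 8 - 2*z (K(z) = 8 - (z + z) = 8 - 2*z)
(-78 + K(9))*(-99) = (-78 + (8 - 2*9))*(-99) = (-78 + (8 - 18))*(-99) = (-78 - 10)*(-99) = -88*(-99) = 8712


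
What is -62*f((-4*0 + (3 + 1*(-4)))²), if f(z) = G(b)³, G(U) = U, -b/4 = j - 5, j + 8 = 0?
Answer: -8717696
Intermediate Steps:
j = -8 (j = -8 + 0 = -8)
b = 52 (b = -4*(-8 - 5) = -4*(-13) = 52)
f(z) = 140608 (f(z) = 52³ = 140608)
-62*f((-4*0 + (3 + 1*(-4)))²) = -62*140608 = -8717696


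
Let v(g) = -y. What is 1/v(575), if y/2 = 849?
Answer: -1/1698 ≈ -0.00058893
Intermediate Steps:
y = 1698 (y = 2*849 = 1698)
v(g) = -1698 (v(g) = -1*1698 = -1698)
1/v(575) = 1/(-1698) = -1/1698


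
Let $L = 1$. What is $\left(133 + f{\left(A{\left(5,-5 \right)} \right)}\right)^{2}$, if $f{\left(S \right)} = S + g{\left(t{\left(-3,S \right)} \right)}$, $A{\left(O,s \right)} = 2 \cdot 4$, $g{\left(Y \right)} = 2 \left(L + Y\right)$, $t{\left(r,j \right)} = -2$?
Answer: $19321$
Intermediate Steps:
$g{\left(Y \right)} = 2 + 2 Y$ ($g{\left(Y \right)} = 2 \left(1 + Y\right) = 2 + 2 Y$)
$A{\left(O,s \right)} = 8$
$f{\left(S \right)} = -2 + S$ ($f{\left(S \right)} = S + \left(2 + 2 \left(-2\right)\right) = S + \left(2 - 4\right) = S - 2 = -2 + S$)
$\left(133 + f{\left(A{\left(5,-5 \right)} \right)}\right)^{2} = \left(133 + \left(-2 + 8\right)\right)^{2} = \left(133 + 6\right)^{2} = 139^{2} = 19321$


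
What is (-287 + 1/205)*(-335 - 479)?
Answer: 47890876/205 ≈ 2.3361e+5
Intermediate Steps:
(-287 + 1/205)*(-335 - 479) = (-287 + 1/205)*(-814) = -58834/205*(-814) = 47890876/205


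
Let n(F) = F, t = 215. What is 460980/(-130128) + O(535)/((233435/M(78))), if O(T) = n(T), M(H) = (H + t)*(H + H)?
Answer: 51241876959/506273828 ≈ 101.21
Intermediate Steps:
M(H) = 2*H*(215 + H) (M(H) = (H + 215)*(H + H) = (215 + H)*(2*H) = 2*H*(215 + H))
O(T) = T
460980/(-130128) + O(535)/((233435/M(78))) = 460980/(-130128) + 535/((233435/((2*78*(215 + 78))))) = 460980*(-1/130128) + 535/((233435/((2*78*293)))) = -38415/10844 + 535/((233435/45708)) = -38415/10844 + 535/((233435*(1/45708))) = -38415/10844 + 535/(233435/45708) = -38415/10844 + 535*(45708/233435) = -38415/10844 + 4890756/46687 = 51241876959/506273828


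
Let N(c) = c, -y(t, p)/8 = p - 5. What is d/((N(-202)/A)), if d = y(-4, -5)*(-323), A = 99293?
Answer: 1282865560/101 ≈ 1.2702e+7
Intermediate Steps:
y(t, p) = 40 - 8*p (y(t, p) = -8*(p - 5) = -8*(-5 + p) = 40 - 8*p)
d = -25840 (d = (40 - 8*(-5))*(-323) = (40 + 40)*(-323) = 80*(-323) = -25840)
d/((N(-202)/A)) = -25840/((-202/99293)) = -25840/((-202*1/99293)) = -25840/(-202/99293) = -25840*(-99293/202) = 1282865560/101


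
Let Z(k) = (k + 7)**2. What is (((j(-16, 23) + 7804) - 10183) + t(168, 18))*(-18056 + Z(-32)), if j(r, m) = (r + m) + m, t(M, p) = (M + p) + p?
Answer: 37389495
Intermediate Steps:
Z(k) = (7 + k)**2
t(M, p) = M + 2*p
j(r, m) = r + 2*m (j(r, m) = (m + r) + m = r + 2*m)
(((j(-16, 23) + 7804) - 10183) + t(168, 18))*(-18056 + Z(-32)) = ((((-16 + 2*23) + 7804) - 10183) + (168 + 2*18))*(-18056 + (7 - 32)**2) = ((((-16 + 46) + 7804) - 10183) + (168 + 36))*(-18056 + (-25)**2) = (((30 + 7804) - 10183) + 204)*(-18056 + 625) = ((7834 - 10183) + 204)*(-17431) = (-2349 + 204)*(-17431) = -2145*(-17431) = 37389495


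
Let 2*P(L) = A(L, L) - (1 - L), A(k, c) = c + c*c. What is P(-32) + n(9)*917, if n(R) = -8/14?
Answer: -89/2 ≈ -44.500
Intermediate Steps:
A(k, c) = c + c**2
n(R) = -4/7 (n(R) = -8*1/14 = -4/7)
P(L) = -1/2 + L/2 + L*(1 + L)/2 (P(L) = (L*(1 + L) - (1 - L))/2 = (L*(1 + L) + (-1 + L))/2 = (-1 + L + L*(1 + L))/2 = -1/2 + L/2 + L*(1 + L)/2)
P(-32) + n(9)*917 = (-1/2 + (1/2)*(-32) + (1/2)*(-32)*(1 - 32)) - 4/7*917 = (-1/2 - 16 + (1/2)*(-32)*(-31)) - 524 = (-1/2 - 16 + 496) - 524 = 959/2 - 524 = -89/2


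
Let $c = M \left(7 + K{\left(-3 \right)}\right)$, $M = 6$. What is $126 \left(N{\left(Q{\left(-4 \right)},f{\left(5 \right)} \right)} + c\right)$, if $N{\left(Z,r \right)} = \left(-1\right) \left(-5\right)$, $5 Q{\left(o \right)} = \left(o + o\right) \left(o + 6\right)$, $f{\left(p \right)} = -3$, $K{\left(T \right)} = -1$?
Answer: $5166$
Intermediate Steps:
$Q{\left(o \right)} = \frac{2 o \left(6 + o\right)}{5}$ ($Q{\left(o \right)} = \frac{\left(o + o\right) \left(o + 6\right)}{5} = \frac{2 o \left(6 + o\right)}{5}$)
$N{\left(Z,r \right)} = 5$
$c = 36$ ($c = 6 \left(7 - 1\right) = 6 \cdot 6 = 36$)
$126 \left(N{\left(Q{\left(-4 \right)},f{\left(5 \right)} \right)} + c\right) = 126 \left(5 + 36\right) = 126 \cdot 41 = 5166$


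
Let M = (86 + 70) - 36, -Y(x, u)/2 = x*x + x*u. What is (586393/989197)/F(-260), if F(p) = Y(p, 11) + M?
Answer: -586393/127962523920 ≈ -4.5825e-6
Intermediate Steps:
Y(x, u) = -2*x² - 2*u*x (Y(x, u) = -2*(x*x + x*u) = -2*(x² + u*x) = -2*x² - 2*u*x)
M = 120 (M = 156 - 36 = 120)
F(p) = 120 - 2*p*(11 + p) (F(p) = -2*p*(11 + p) + 120 = 120 - 2*p*(11 + p))
(586393/989197)/F(-260) = (586393/989197)/(120 - 2*(-260)*(11 - 260)) = (586393*(1/989197))/(120 - 2*(-260)*(-249)) = 586393/(989197*(120 - 129480)) = (586393/989197)/(-129360) = (586393/989197)*(-1/129360) = -586393/127962523920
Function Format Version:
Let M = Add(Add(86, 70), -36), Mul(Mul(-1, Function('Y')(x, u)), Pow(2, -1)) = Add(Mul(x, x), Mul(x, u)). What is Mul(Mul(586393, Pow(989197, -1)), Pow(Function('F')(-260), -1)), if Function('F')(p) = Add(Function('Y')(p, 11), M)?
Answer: Rational(-586393, 127962523920) ≈ -4.5825e-6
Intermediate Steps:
Function('Y')(x, u) = Add(Mul(-2, Pow(x, 2)), Mul(-2, u, x)) (Function('Y')(x, u) = Mul(-2, Add(Mul(x, x), Mul(x, u))) = Mul(-2, Add(Pow(x, 2), Mul(u, x))) = Add(Mul(-2, Pow(x, 2)), Mul(-2, u, x)))
M = 120 (M = Add(156, -36) = 120)
Function('F')(p) = Add(120, Mul(-2, p, Add(11, p))) (Function('F')(p) = Add(Mul(-2, p, Add(11, p)), 120) = Add(120, Mul(-2, p, Add(11, p))))
Mul(Mul(586393, Pow(989197, -1)), Pow(Function('F')(-260), -1)) = Mul(Mul(586393, Pow(989197, -1)), Pow(Add(120, Mul(-2, -260, Add(11, -260))), -1)) = Mul(Mul(586393, Rational(1, 989197)), Pow(Add(120, Mul(-2, -260, -249)), -1)) = Mul(Rational(586393, 989197), Pow(Add(120, -129480), -1)) = Mul(Rational(586393, 989197), Pow(-129360, -1)) = Mul(Rational(586393, 989197), Rational(-1, 129360)) = Rational(-586393, 127962523920)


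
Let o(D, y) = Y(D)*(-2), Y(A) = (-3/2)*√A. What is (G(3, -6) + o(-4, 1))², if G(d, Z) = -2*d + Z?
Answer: 108 - 144*I ≈ 108.0 - 144.0*I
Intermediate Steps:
G(d, Z) = Z - 2*d
Y(A) = -3*√A/2 (Y(A) = (-3*½)*√A = -3*√A/2)
o(D, y) = 3*√D (o(D, y) = -3*√D/2*(-2) = 3*√D)
(G(3, -6) + o(-4, 1))² = ((-6 - 2*3) + 3*√(-4))² = ((-6 - 6) + 3*(2*I))² = (-12 + 6*I)²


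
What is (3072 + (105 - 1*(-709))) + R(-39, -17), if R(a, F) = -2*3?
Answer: 3880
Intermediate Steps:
R(a, F) = -6
(3072 + (105 - 1*(-709))) + R(-39, -17) = (3072 + (105 - 1*(-709))) - 6 = (3072 + (105 + 709)) - 6 = (3072 + 814) - 6 = 3886 - 6 = 3880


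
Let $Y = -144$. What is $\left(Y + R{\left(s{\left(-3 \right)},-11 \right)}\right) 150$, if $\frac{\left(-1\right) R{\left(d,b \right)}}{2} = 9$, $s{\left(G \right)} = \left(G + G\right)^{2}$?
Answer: $-24300$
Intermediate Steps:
$s{\left(G \right)} = 4 G^{2}$ ($s{\left(G \right)} = \left(2 G\right)^{2} = 4 G^{2}$)
$R{\left(d,b \right)} = -18$ ($R{\left(d,b \right)} = \left(-2\right) 9 = -18$)
$\left(Y + R{\left(s{\left(-3 \right)},-11 \right)}\right) 150 = \left(-144 - 18\right) 150 = \left(-162\right) 150 = -24300$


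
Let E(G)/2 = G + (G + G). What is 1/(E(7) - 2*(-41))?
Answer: 1/124 ≈ 0.0080645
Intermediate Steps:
E(G) = 6*G (E(G) = 2*(G + (G + G)) = 2*(G + 2*G) = 2*(3*G) = 6*G)
1/(E(7) - 2*(-41)) = 1/(6*7 - 2*(-41)) = 1/(42 + 82) = 1/124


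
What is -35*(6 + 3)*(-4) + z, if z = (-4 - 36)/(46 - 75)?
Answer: 36580/29 ≈ 1261.4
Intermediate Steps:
z = 40/29 (z = -40/(-29) = -40*(-1/29) = 40/29 ≈ 1.3793)
-35*(6 + 3)*(-4) + z = -35*(6 + 3)*(-4) + 40/29 = -315*(-4) + 40/29 = -35*(-36) + 40/29 = 1260 + 40/29 = 36580/29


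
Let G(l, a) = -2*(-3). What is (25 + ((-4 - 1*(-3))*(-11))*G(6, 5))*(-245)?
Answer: -22295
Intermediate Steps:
G(l, a) = 6
(25 + ((-4 - 1*(-3))*(-11))*G(6, 5))*(-245) = (25 + ((-4 - 1*(-3))*(-11))*6)*(-245) = (25 + ((-4 + 3)*(-11))*6)*(-245) = (25 - 1*(-11)*6)*(-245) = (25 + 11*6)*(-245) = (25 + 66)*(-245) = 91*(-245) = -22295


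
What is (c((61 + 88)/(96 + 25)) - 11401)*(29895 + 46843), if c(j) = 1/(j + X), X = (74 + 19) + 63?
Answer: -16644771785152/19025 ≈ -8.7489e+8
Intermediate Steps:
X = 156 (X = 93 + 63 = 156)
c(j) = 1/(156 + j) (c(j) = 1/(j + 156) = 1/(156 + j))
(c((61 + 88)/(96 + 25)) - 11401)*(29895 + 46843) = (1/(156 + (61 + 88)/(96 + 25)) - 11401)*(29895 + 46843) = (1/(156 + 149/121) - 11401)*76738 = (1/(19025/121) - 11401)*76738 = (121/19025 - 11401)*76738 = -216903904/19025*76738 = -16644771785152/19025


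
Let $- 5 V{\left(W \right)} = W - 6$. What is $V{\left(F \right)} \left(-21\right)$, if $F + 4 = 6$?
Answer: $- \frac{84}{5} \approx -16.8$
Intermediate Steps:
$F = 2$ ($F = -4 + 6 = 2$)
$V{\left(W \right)} = \frac{6}{5} - \frac{W}{5}$ ($V{\left(W \right)} = - \frac{W - 6}{5} = - \frac{-6 + W}{5} = \frac{6}{5} - \frac{W}{5}$)
$V{\left(F \right)} \left(-21\right) = \left(\frac{6}{5} - \frac{2}{5}\right) \left(-21\right) = \frac{4}{5} \left(-21\right) = - \frac{84}{5}$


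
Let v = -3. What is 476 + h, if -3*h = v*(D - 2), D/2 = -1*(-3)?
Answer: 480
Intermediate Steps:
D = 6 (D = 2*(-1*(-3)) = 2*3 = 6)
h = 4 (h = -(-1)*(6 - 2) = -(-1)*4 = -⅓*(-12) = 4)
476 + h = 476 + 4 = 480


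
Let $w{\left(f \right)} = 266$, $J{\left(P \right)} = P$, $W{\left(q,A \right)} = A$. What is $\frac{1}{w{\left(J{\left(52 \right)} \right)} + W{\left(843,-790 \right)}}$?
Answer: $- \frac{1}{524} \approx -0.0019084$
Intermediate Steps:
$\frac{1}{w{\left(J{\left(52 \right)} \right)} + W{\left(843,-790 \right)}} = \frac{1}{266 - 790} = \frac{1}{-524} = - \frac{1}{524}$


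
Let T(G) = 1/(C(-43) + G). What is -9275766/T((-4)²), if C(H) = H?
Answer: 250445682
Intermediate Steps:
T(G) = 1/(-43 + G)
-9275766/T((-4)²) = -9275766/(1/(-43 + (-4)²)) = -9275766/(1/(-43 + 16)) = -9275766/(1/(-27)) = -9275766/(-1/27) = -9275766*(-27) = 250445682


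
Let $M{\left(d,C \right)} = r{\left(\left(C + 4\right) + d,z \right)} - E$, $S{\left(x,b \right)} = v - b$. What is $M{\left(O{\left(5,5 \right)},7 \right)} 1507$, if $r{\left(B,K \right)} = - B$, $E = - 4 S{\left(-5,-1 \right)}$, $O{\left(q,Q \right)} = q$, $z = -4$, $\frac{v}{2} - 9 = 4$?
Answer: $138644$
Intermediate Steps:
$v = 26$ ($v = 18 + 2 \cdot 4 = 18 + 8 = 26$)
$S{\left(x,b \right)} = 26 - b$
$E = -108$ ($E = - 4 \left(26 - -1\right) = - 4 \left(26 + 1\right) = \left(-4\right) 27 = -108$)
$M{\left(d,C \right)} = 104 - C - d$ ($M{\left(d,C \right)} = - (\left(C + 4\right) + d) - -108 = - (\left(4 + C\right) + d) + 108 = - (4 + C + d) + 108 = \left(-4 - C - d\right) + 108 = 104 - C - d$)
$M{\left(O{\left(5,5 \right)},7 \right)} 1507 = \left(104 - 7 - 5\right) 1507 = 92 \cdot 1507 = 138644$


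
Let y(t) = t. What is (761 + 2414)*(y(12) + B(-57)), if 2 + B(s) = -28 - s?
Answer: 123825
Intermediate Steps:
B(s) = -30 - s (B(s) = -2 + (-28 - s) = -30 - s)
(761 + 2414)*(y(12) + B(-57)) = (761 + 2414)*(12 + (-30 - 1*(-57))) = 3175*(12 + (-30 + 57)) = 3175*(12 + 27) = 3175*39 = 123825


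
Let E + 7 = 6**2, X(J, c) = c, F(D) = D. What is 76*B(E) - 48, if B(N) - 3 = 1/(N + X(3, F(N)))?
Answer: 5258/29 ≈ 181.31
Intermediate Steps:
E = 29 (E = -7 + 6**2 = -7 + 36 = 29)
B(N) = 3 + 1/(2*N) (B(N) = 3 + 1/(N + N) = 3 + 1/(2*N))
76*B(E) - 48 = 76*(3 + (1/2)/29) - 48 = 76*(3 + (1/2)*(1/29)) - 48 = 76*(3 + 1/58) - 48 = 76*(175/58) - 48 = 6650/29 - 48 = 5258/29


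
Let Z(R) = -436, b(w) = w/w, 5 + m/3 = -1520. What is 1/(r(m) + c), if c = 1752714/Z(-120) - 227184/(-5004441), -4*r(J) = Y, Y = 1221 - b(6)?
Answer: -363656046/1572790885805 ≈ -0.00023122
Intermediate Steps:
m = -4575 (m = -15 + 3*(-1520) = -15 - 4560 = -4575)
b(w) = 1
Y = 1220 (Y = 1221 - 1*1 = 1221 - 1 = 1220)
r(J) = -305 (r(J) = -¼*1220 = -305)
c = -1461875791775/363656046 (c = 1752714/(-436) - 227184/(-5004441) = 1752714*(-1/436) - 227184*(-1/5004441) = -876357/218 + 75728/1668147 = -1461875791775/363656046 ≈ -4019.9)
1/(r(m) + c) = 1/(-305 - 1461875791775/363656046) = 1/(-1572790885805/363656046) = -363656046/1572790885805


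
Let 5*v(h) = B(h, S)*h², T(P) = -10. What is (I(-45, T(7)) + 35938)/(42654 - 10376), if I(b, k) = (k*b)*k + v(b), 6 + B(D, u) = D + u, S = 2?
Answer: 11593/32278 ≈ 0.35916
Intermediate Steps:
B(D, u) = -6 + D + u (B(D, u) = -6 + (D + u) = -6 + D + u)
v(h) = h²*(-4 + h)/5 (v(h) = ((-6 + h + 2)*h²)/5 = ((-4 + h)*h²)/5 = (h²*(-4 + h))/5 = h²*(-4 + h)/5)
I(b, k) = b*k² + b²*(-4 + b)/5 (I(b, k) = (k*b)*k + b²*(-4 + b)/5 = (b*k)*k + b²*(-4 + b)/5 = b*k² + b²*(-4 + b)/5)
(I(-45, T(7)) + 35938)/(42654 - 10376) = ((⅕)*(-45)*(5*(-10)² - 45*(-4 - 45)) + 35938)/(42654 - 10376) = ((⅕)*(-45)*(5*100 - 45*(-49)) + 35938)/32278 = ((⅕)*(-45)*(500 + 2205) + 35938)*(1/32278) = ((⅕)*(-45)*2705 + 35938)*(1/32278) = (-24345 + 35938)*(1/32278) = 11593*(1/32278) = 11593/32278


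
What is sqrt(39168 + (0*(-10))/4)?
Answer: 48*sqrt(17) ≈ 197.91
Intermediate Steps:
sqrt(39168 + (0*(-10))/4) = sqrt(39168 + 0*(1/4)) = sqrt(39168 + 0) = sqrt(39168) = 48*sqrt(17)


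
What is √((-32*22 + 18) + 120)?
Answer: I*√566 ≈ 23.791*I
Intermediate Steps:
√((-32*22 + 18) + 120) = √((-704 + 18) + 120) = √(-686 + 120) = √(-566) = I*√566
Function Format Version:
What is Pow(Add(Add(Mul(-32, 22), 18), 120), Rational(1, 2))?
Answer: Mul(I, Pow(566, Rational(1, 2))) ≈ Mul(23.791, I)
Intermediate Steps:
Pow(Add(Add(Mul(-32, 22), 18), 120), Rational(1, 2)) = Pow(Add(Add(-704, 18), 120), Rational(1, 2)) = Pow(Add(-686, 120), Rational(1, 2)) = Pow(-566, Rational(1, 2)) = Mul(I, Pow(566, Rational(1, 2)))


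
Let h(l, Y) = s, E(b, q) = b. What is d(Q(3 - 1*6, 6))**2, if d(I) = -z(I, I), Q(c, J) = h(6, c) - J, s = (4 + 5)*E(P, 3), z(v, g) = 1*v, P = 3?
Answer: 441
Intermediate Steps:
z(v, g) = v
s = 27 (s = (4 + 5)*3 = 9*3 = 27)
h(l, Y) = 27
Q(c, J) = 27 - J
d(I) = -I
d(Q(3 - 1*6, 6))**2 = (-(27 - 1*6))**2 = (-(27 - 6))**2 = (-1*21)**2 = (-21)**2 = 441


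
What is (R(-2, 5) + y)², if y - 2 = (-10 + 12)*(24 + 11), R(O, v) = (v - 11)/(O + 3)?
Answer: 4356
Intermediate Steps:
R(O, v) = (-11 + v)/(3 + O)
y = 72 (y = 2 + (-10 + 12)*(24 + 11) = 2 + 2*35 = 2 + 70 = 72)
(R(-2, 5) + y)² = ((-11 + 5)/(3 - 2) + 72)² = (-6/1 + 72)² = (1*(-6) + 72)² = (-6 + 72)² = 66² = 4356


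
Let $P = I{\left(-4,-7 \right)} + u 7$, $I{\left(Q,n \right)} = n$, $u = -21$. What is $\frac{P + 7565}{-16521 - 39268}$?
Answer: $- \frac{7411}{55789} \approx -0.13284$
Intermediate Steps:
$P = -154$ ($P = -7 - 147 = -154$)
$\frac{P + 7565}{-16521 - 39268} = \frac{-154 + 7565}{-16521 - 39268} = \frac{7411}{-55789} = 7411 \left(- \frac{1}{55789}\right) = - \frac{7411}{55789}$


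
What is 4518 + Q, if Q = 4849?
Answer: 9367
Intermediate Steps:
4518 + Q = 4518 + 4849 = 9367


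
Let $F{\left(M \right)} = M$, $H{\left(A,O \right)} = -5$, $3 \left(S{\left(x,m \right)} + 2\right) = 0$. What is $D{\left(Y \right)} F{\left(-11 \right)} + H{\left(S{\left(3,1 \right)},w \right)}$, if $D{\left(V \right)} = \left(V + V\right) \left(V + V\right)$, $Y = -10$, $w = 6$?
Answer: $-4405$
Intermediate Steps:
$S{\left(x,m \right)} = -2$ ($S{\left(x,m \right)} = -2 + \frac{1}{3} \cdot 0 = -2 + 0 = -2$)
$D{\left(V \right)} = 4 V^{2}$ ($D{\left(V \right)} = 2 V 2 V = 4 V^{2}$)
$D{\left(Y \right)} F{\left(-11 \right)} + H{\left(S{\left(3,1 \right)},w \right)} = 4 \left(-10\right)^{2} \left(-11\right) - 5 = 4 \cdot 100 \left(-11\right) - 5 = 400 \left(-11\right) - 5 = -4400 - 5 = -4405$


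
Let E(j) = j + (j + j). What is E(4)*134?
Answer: 1608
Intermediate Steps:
E(j) = 3*j (E(j) = j + 2*j = 3*j)
E(4)*134 = (3*4)*134 = 12*134 = 1608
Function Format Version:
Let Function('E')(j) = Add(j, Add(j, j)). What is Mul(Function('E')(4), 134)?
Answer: 1608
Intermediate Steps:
Function('E')(j) = Mul(3, j) (Function('E')(j) = Add(j, Mul(2, j)) = Mul(3, j))
Mul(Function('E')(4), 134) = Mul(Mul(3, 4), 134) = Mul(12, 134) = 1608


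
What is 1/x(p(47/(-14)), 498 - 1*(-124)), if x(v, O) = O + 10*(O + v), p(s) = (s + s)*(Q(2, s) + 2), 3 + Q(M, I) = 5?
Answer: 7/46014 ≈ 0.00015213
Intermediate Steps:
Q(M, I) = 2 (Q(M, I) = -3 + 5 = 2)
p(s) = 8*s (p(s) = (s + s)*(2 + 2) = (2*s)*4 = 8*s)
x(v, O) = 10*v + 11*O (x(v, O) = O + (10*O + 10*v) = 10*v + 11*O)
1/x(p(47/(-14)), 498 - 1*(-124)) = 1/(10*(8*(47/(-14))) + 11*(498 - 1*(-124))) = 1/(10*(8*(47*(-1/14))) + 11*(498 + 124)) = 1/(10*(8*(-47/14)) + 11*622) = 1/(10*(-188/7) + 6842) = 1/(-1880/7 + 6842) = 1/(46014/7) = 7/46014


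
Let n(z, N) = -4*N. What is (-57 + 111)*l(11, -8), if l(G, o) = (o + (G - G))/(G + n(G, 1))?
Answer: -432/7 ≈ -61.714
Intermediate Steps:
l(G, o) = o/(-4 + G) (l(G, o) = (o + (G - G))/(G - 4*1) = (o + 0)/(G - 4) = o/(-4 + G))
(-57 + 111)*l(11, -8) = (-57 + 111)*(-8/(-4 + 11)) = 54*(-8/7) = -432/7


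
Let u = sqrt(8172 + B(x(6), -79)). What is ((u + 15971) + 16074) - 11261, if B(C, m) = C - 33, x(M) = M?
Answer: 20784 + 3*sqrt(905) ≈ 20874.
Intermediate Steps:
B(C, m) = -33 + C
u = 3*sqrt(905) (u = sqrt(8172 + (-33 + 6)) = sqrt(8172 - 27) = sqrt(8145) = 3*sqrt(905) ≈ 90.250)
((u + 15971) + 16074) - 11261 = ((3*sqrt(905) + 15971) + 16074) - 11261 = ((15971 + 3*sqrt(905)) + 16074) - 11261 = (32045 + 3*sqrt(905)) - 11261 = 20784 + 3*sqrt(905)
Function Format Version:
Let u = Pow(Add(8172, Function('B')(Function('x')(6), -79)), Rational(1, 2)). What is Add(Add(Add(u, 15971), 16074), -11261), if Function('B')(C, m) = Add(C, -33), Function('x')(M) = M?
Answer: Add(20784, Mul(3, Pow(905, Rational(1, 2)))) ≈ 20874.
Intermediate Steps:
Function('B')(C, m) = Add(-33, C)
u = Mul(3, Pow(905, Rational(1, 2))) (u = Pow(Add(8172, Add(-33, 6)), Rational(1, 2)) = Pow(Add(8172, -27), Rational(1, 2)) = Pow(8145, Rational(1, 2)) = Mul(3, Pow(905, Rational(1, 2))) ≈ 90.250)
Add(Add(Add(u, 15971), 16074), -11261) = Add(Add(Add(Mul(3, Pow(905, Rational(1, 2))), 15971), 16074), -11261) = Add(Add(Add(15971, Mul(3, Pow(905, Rational(1, 2)))), 16074), -11261) = Add(Add(32045, Mul(3, Pow(905, Rational(1, 2)))), -11261) = Add(20784, Mul(3, Pow(905, Rational(1, 2))))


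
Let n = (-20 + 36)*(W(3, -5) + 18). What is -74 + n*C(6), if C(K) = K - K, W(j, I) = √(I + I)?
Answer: -74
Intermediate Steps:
W(j, I) = √2*√I (W(j, I) = √(2*I) = √2*√I)
C(K) = 0
n = 288 + 16*I*√10 (n = (-20 + 36)*(√2*√(-5) + 18) = 16*(√2*(I*√5) + 18) = 16*(I*√10 + 18) = 16*(18 + I*√10) = 288 + 16*I*√10 ≈ 288.0 + 50.596*I)
-74 + n*C(6) = -74 + (288 + 16*I*√10)*0 = -74 + 0 = -74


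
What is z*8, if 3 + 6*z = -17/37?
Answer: -512/111 ≈ -4.6126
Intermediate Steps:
z = -64/111 (z = -1/2 + (-17/37)/6 = -1/2 + (-17*1/37)/6 = -1/2 + (1/6)*(-17/37) = -1/2 - 17/222 = -64/111 ≈ -0.57658)
z*8 = -64/111*8 = -512/111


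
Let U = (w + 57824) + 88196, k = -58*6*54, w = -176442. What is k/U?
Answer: 9396/15211 ≈ 0.61771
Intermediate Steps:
k = -18792 (k = -348*54 = -18792)
U = -30422 (U = (-176442 + 57824) + 88196 = -118618 + 88196 = -30422)
k/U = -18792/(-30422) = -18792*(-1/30422) = 9396/15211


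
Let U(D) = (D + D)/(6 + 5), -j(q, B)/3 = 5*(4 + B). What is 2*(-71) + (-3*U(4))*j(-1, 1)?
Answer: 238/11 ≈ 21.636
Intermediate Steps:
j(q, B) = -60 - 15*B (j(q, B) = -15*(4 + B) = -3*(20 + 5*B) = -60 - 15*B)
U(D) = 2*D/11 (U(D) = (2*D)/11 = (2*D)*(1/11) = 2*D/11)
2*(-71) + (-3*U(4))*j(-1, 1) = 2*(-71) + (-6*4/11)*(-60 - 15*1) = -142 + (-3*8/11)*(-60 - 15) = -142 - 24/11*(-75) = -142 + 1800/11 = 238/11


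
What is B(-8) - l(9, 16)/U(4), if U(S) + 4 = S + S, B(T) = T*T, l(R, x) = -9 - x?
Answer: 281/4 ≈ 70.250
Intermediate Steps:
B(T) = T²
U(S) = -4 + 2*S (U(S) = -4 + (S + S) = -4 + 2*S)
B(-8) - l(9, 16)/U(4) = (-8)² - (-9 - 1*16)/(-4 + 2*4) = 64 - (-9 - 16)/(-4 + 8) = 64 - (-25)/4 = 64 - 1*(-25/4) = 64 + 25/4 = 281/4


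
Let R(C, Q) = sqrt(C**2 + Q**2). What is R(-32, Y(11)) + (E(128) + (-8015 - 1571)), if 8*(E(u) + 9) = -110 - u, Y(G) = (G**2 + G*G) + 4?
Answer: -38499/4 + 2*sqrt(15385) ≈ -9376.7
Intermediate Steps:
Y(G) = 4 + 2*G**2 (Y(G) = (G**2 + G**2) + 4 = 2*G**2 + 4 = 4 + 2*G**2)
E(u) = -91/4 - u/8 (E(u) = -9 + (-110 - u)/8 = -9 + (-55/4 - u/8) = -91/4 - u/8)
R(-32, Y(11)) + (E(128) + (-8015 - 1571)) = sqrt((-32)**2 + (4 + 2*11**2)**2) + ((-91/4 - 1/8*128) + (-8015 - 1571)) = sqrt(1024 + (4 + 2*121)**2) + ((-91/4 - 16) - 9586) = sqrt(1024 + (4 + 242)**2) + (-155/4 - 9586) = sqrt(1024 + 246**2) - 38499/4 = sqrt(1024 + 60516) - 38499/4 = sqrt(61540) - 38499/4 = 2*sqrt(15385) - 38499/4 = -38499/4 + 2*sqrt(15385)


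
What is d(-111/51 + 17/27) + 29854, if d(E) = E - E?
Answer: 29854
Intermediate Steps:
d(E) = 0
d(-111/51 + 17/27) + 29854 = 0 + 29854 = 29854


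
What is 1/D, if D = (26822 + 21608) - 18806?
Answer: 1/29624 ≈ 3.3756e-5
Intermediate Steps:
D = 29624 (D = 48430 - 18806 = 29624)
1/D = 1/29624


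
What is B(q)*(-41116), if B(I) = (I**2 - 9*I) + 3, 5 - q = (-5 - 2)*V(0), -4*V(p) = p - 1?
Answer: 2004405/4 ≈ 5.0110e+5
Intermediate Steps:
V(p) = 1/4 - p/4 (V(p) = -(p - 1)/4 = -(-1 + p)/4 = 1/4 - p/4)
q = 27/4 (q = 5 - (-5 - 2)*(1/4 - 1/4*0) = 5 - (-7)*(1/4 + 0) = 5 - (-7)/4 = 5 - 1*(-7/4) = 5 + 7/4 = 27/4 ≈ 6.7500)
B(I) = 3 + I**2 - 9*I
B(q)*(-41116) = (3 + (27/4)**2 - 9*27/4)*(-41116) = (3 + 729/16 - 243/4)*(-41116) = -195/16*(-41116) = 2004405/4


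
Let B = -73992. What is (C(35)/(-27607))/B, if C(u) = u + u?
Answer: 35/1021348572 ≈ 3.4268e-8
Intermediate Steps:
C(u) = 2*u
(C(35)/(-27607))/B = ((2*35)/(-27607))/(-73992) = (70*(-1/27607))*(-1/73992) = -70/27607*(-1/73992) = 35/1021348572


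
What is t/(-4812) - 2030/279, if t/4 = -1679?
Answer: -657883/111879 ≈ -5.8803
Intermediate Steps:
t = -6716 (t = 4*(-1679) = -6716)
t/(-4812) - 2030/279 = -6716/(-4812) - 2030/279 = -6716*(-1/4812) - 2030*1/279 = 1679/1203 - 2030/279 = -657883/111879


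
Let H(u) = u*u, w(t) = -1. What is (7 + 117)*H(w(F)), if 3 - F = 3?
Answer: 124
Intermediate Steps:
F = 0 (F = 3 - 1*3 = 3 - 3 = 0)
H(u) = u²
(7 + 117)*H(w(F)) = (7 + 117)*(-1)² = 124*1 = 124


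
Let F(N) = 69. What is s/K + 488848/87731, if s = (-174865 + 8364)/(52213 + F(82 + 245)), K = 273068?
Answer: 6979043993506017/1252495233911656 ≈ 5.5721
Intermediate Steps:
s = -166501/52282 (s = (-174865 + 8364)/(52213 + 69) = -166501/52282 ≈ -3.1847)
s/K + 488848/87731 = -166501/52282/273068 + 488848/87731 = -166501/52282*1/273068 + 488848*(1/87731) = -166501/14276541176 + 488848/87731 = 6979043993506017/1252495233911656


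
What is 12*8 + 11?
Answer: 107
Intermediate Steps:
12*8 + 11 = 96 + 11 = 107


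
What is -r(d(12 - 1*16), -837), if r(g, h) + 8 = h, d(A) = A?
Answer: 845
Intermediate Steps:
r(g, h) = -8 + h
-r(d(12 - 1*16), -837) = -(-8 - 837) = -1*(-845) = 845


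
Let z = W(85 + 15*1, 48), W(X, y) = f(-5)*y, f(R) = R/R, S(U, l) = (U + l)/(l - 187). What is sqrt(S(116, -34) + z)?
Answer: sqrt(2326246)/221 ≈ 6.9014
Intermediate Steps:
S(U, l) = (U + l)/(-187 + l)
f(R) = 1
W(X, y) = y (W(X, y) = 1*y = y)
z = 48
sqrt(S(116, -34) + z) = sqrt((116 - 34)/(-187 - 34) + 48) = sqrt(82/(-221) + 48) = sqrt(-1/221*82 + 48) = sqrt(-82/221 + 48) = sqrt(10526/221) = sqrt(2326246)/221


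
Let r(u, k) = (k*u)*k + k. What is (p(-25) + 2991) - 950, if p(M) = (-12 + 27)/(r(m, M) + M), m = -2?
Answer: 530657/260 ≈ 2041.0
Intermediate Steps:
r(u, k) = k + u*k² (r(u, k) = u*k² + k = k + u*k²)
p(M) = 15/(M + M*(1 - 2*M)) (p(M) = (-12 + 27)/(M*(1 + M*(-2)) + M) = 15/(M*(1 - 2*M) + M) = 15/(M + M*(1 - 2*M)))
(p(-25) + 2991) - 950 = ((15/2)/(-25*(1 - 1*(-25))) + 2991) - 950 = ((15/2)*(-1/25)/(1 + 25) + 2991) - 950 = ((15/2)*(-1/25)/26 + 2991) - 950 = ((15/2)*(-1/25)*(1/26) + 2991) - 950 = (-3/260 + 2991) - 950 = 777657/260 - 950 = 530657/260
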